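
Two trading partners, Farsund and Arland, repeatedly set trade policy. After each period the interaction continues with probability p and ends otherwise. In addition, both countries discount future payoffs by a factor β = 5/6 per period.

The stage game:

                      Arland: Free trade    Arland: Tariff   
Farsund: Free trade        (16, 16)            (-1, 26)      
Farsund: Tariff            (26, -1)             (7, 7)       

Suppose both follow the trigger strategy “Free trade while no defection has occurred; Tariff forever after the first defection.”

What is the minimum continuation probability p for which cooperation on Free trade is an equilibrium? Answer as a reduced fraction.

12/19

With continuation probability p and discount β, the effective per-period discount factor is βp.
Grim-trigger IC: βp ≥ (26−16)/(26−7) = 10/19.
So p ≥ (10/19)/(5/6) = 12/19.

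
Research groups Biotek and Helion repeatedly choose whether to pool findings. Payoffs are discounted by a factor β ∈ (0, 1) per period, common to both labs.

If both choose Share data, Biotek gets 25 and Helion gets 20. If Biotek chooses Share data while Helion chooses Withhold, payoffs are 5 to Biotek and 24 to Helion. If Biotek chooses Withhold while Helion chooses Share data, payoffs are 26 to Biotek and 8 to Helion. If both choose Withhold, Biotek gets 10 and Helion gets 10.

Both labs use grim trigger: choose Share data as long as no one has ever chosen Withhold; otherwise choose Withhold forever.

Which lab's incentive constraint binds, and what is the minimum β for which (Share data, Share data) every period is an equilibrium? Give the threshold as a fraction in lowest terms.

Biotek's threshold: (26−25)/(26−10) = 1/16.
Helion's threshold: (24−20)/(24−10) = 2/7.
1/16 < 2/7, so Helion binds and β* = 2/7.

Helion; β ≥ 2/7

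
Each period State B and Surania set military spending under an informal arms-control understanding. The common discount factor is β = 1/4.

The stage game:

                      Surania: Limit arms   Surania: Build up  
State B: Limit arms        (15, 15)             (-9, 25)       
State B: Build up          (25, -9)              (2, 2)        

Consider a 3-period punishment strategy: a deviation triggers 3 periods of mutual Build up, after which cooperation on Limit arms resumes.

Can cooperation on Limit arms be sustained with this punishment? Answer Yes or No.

No

A one-shot deviation gives 25 now, then 2 for 3 periods, then back to 15.
Gain from deviating: (25−15) today; loss: (15−2) in each of the next 3 periods.
No-deviation condition: (15−2)(β+…+β^3) ≥ 25−15, i.e. β+…+β^3 ≥ 10/13.
At β = 1/4: β+…+β^3 = 0.3281 < 0.7692.
So cooperation is not sustainable.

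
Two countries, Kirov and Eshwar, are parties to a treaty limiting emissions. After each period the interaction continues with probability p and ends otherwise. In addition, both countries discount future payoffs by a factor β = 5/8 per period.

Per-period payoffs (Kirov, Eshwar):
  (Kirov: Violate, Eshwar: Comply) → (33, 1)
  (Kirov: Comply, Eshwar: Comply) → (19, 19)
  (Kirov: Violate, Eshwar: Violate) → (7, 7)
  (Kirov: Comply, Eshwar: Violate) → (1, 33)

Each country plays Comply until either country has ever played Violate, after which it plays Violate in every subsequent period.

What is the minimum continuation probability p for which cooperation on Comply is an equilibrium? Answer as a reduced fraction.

Expected continuation weight on next period's payoff is β·p = 5/8·p, which plays the role of the discount factor.
Cooperation requires 5/8·p ≥ (33−19)/(33−7) = 7/13, hence p ≥ 56/65.

56/65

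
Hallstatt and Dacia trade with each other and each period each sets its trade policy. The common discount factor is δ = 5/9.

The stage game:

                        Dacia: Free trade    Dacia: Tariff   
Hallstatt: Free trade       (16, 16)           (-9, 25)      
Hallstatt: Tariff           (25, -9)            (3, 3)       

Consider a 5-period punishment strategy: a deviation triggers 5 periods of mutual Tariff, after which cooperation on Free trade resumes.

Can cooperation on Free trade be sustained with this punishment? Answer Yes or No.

IC: δ+…+δ^5 ≥ (25−16)/(16−3) = 9/13.
At δ = 5/9: partial sum = 1.1838 ≥ 0.6923. Cooperation sustainable.

Yes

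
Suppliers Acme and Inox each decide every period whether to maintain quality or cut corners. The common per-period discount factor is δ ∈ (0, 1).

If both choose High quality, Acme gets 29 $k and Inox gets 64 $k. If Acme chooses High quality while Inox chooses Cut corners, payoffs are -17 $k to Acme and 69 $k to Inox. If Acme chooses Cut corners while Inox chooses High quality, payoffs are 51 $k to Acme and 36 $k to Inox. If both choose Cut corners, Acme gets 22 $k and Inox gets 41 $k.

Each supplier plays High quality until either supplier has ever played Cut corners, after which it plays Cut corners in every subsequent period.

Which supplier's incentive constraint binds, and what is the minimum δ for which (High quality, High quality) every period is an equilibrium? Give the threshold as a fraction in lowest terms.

Acme's threshold: (51−29)/(51−22) = 22/29.
Inox's threshold: (69−64)/(69−41) = 5/28.
22/29 > 5/28, so Acme binds and δ* = 22/29.

Acme; δ ≥ 22/29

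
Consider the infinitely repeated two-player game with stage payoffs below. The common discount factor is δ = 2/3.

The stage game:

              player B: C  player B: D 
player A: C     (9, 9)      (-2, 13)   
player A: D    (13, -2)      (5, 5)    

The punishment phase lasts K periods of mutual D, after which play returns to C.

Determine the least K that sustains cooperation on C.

IC: δ(1−δ^K)/(1−δ) ≥ (13−9)/(9−5) = 1.
With δ = 2/3: need 1 − δ^K ≥ 1·(1−2/3)/(2/3), i.e. δ^K ≤ 0.5000.
Since (2/3)^1 = 0.6667 and (2/3)^2 = 0.4444, the smallest such K is 2.

2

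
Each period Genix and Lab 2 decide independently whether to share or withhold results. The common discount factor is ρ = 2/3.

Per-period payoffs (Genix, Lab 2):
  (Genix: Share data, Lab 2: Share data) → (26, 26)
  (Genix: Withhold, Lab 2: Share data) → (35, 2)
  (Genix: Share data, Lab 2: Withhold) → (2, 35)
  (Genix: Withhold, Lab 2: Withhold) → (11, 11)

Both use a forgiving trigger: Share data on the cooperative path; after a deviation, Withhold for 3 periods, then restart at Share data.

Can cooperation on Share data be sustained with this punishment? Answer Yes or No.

Yes

Comparing payoff streams over the 4 periods until play realigns: cooperate → 26(1+ρ+…+ρ^3); deviate → 35 + 11(ρ+…+ρ^3).
Cooperation is sustained iff (26−11)(ρ+…+ρ^3) ≥ 35−26.
ρ+…+ρ^3 = 2/3·(1−(2/3)^3)/(1−2/3) = 1.4074, and (35−26)/(26−11) = 0.6000.
1.4074 ≥ 0.6000, so cooperation is sustainable.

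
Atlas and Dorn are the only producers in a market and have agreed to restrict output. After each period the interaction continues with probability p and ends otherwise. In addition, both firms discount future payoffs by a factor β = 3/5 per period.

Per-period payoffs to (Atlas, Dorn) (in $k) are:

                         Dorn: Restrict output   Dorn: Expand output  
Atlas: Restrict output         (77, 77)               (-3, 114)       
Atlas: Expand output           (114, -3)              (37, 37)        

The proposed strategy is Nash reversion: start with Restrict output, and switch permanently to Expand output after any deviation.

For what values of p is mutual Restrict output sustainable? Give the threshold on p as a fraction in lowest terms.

Expected continuation weight on next period's payoff is β·p = 3/5·p, which plays the role of the discount factor.
Cooperation requires 3/5·p ≥ (114−77)/(114−37) = 37/77, hence p ≥ 185/231.

185/231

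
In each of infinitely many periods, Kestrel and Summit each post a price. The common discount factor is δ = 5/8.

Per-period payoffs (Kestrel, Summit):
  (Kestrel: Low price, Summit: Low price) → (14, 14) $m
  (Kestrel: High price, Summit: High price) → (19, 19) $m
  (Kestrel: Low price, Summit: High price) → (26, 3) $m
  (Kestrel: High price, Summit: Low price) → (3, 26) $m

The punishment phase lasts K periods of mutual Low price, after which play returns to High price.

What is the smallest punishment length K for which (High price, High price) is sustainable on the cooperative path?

4

IC: δ(1−δ^K)/(1−δ) ≥ (26−19)/(19−14) = 7/5.
With δ = 5/8: need 1 − δ^K ≥ 7/5·(1−5/8)/(5/8), i.e. δ^K ≤ 0.1600.
Since (5/8)^3 = 0.2441 and (5/8)^4 = 0.1526, the smallest such K is 4.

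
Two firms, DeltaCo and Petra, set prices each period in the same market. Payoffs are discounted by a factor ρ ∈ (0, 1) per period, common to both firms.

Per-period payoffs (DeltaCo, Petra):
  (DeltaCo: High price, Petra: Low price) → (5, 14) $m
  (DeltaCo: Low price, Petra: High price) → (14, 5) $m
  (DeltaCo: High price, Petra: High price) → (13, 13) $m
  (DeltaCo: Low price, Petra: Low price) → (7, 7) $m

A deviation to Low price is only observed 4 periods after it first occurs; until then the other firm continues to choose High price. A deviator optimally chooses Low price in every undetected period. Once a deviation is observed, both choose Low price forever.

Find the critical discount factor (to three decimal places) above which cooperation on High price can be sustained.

0.615

Deviating for the 4 undetected periods gains 14−13 = 1 per period over cooperation, then loses 13−7 = 6 per period forever once punishment starts.
Gain: 1(1 + ρ + … + ρ^3); loss: 6·ρ^4/(1−ρ).
No profitable deviation ⇔ 1(1−ρ^4) ≤ 6·ρ^4, i.e. ρ^4 ≥ 1/(1+6) = 1/7.
Hence ρ ≥ (1/7)^(1/4) ≈ 0.615.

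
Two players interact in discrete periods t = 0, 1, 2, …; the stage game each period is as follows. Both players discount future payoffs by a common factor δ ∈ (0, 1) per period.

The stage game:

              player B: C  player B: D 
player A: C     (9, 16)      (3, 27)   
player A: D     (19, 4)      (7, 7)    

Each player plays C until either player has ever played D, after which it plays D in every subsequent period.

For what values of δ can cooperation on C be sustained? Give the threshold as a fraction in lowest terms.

5/6

For player A: deviation gain 19−9 = 10, per-period punishment loss 9−7 = 2. IC gives δ ≥ 10/12 = 5/6.
For player B: gain 11, loss 9 per period, so δ ≥ 11/20.
The tighter constraint is player A's, so cooperation needs δ ≥ 5/6.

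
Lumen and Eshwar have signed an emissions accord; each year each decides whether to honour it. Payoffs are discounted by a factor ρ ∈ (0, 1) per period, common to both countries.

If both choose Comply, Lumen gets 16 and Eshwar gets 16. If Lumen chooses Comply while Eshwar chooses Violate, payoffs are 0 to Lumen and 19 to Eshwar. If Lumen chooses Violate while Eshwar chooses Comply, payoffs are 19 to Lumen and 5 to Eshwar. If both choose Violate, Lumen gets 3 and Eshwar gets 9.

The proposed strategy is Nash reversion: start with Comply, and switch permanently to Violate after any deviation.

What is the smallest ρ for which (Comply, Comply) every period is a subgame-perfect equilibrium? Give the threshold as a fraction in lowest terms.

3/10

Lumen's threshold: (19−16)/(19−3) = 3/16.
Eshwar's threshold: (19−16)/(19−9) = 3/10.
3/16 < 3/10, so Eshwar binds and ρ* = 3/10.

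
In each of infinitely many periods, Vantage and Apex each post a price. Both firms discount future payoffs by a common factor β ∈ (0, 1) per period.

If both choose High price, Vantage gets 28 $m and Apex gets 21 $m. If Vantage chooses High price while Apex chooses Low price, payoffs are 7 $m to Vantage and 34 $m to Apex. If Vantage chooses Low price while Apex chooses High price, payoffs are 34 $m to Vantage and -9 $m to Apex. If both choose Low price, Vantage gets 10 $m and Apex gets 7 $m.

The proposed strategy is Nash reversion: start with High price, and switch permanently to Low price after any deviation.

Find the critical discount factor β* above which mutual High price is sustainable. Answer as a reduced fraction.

For Vantage: deviation gain 34−28 = 6, per-period punishment loss 28−10 = 18. IC gives β ≥ 6/24 = 1/4.
For Apex: gain 13, loss 14 per period, so β ≥ 13/27.
The tighter constraint is Apex's, so cooperation needs β ≥ 13/27.

13/27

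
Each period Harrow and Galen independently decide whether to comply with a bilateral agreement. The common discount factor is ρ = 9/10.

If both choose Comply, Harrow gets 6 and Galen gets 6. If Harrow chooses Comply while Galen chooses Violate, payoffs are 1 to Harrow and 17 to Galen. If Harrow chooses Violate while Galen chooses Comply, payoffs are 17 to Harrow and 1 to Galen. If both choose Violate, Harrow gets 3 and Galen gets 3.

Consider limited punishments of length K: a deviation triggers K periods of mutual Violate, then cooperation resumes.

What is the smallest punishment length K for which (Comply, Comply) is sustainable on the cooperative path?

Need Σ_{k=1}^{K} ρ^k ≥ (17−6)/(6−3) = 3.6667 at ρ = 9/10.
At K = 4 the sum is 3.0951 < 3.6667; at K = 5 it is 3.6856 ≥ 3.6667.
So the minimum punishment length is K = 5.

5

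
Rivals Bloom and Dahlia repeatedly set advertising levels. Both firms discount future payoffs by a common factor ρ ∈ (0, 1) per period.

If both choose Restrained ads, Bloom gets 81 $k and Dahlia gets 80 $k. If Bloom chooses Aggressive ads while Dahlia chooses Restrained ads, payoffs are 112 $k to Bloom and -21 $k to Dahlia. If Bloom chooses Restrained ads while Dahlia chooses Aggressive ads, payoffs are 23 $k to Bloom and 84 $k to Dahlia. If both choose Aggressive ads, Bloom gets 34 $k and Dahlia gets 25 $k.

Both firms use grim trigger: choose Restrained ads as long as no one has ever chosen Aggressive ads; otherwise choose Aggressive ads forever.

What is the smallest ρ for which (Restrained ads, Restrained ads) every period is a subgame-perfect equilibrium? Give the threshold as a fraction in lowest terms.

31/78

Bloom's threshold: (112−81)/(112−34) = 31/78.
Dahlia's threshold: (84−80)/(84−25) = 4/59.
31/78 > 4/59, so Bloom binds and ρ* = 31/78.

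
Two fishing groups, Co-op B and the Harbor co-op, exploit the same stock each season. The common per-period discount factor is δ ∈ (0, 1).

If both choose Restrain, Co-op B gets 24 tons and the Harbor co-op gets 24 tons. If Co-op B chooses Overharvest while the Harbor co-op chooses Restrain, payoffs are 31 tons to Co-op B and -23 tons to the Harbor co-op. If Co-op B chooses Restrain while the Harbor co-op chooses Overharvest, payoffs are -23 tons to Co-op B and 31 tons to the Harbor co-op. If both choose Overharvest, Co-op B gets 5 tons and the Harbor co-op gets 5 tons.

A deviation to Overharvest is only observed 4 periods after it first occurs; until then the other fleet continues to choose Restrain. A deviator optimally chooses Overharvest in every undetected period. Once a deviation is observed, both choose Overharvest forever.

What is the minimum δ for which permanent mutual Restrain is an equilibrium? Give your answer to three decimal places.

Deviating for the 4 undetected periods gains 31−24 = 7 per period over cooperation, then loses 24−5 = 19 per period forever once punishment starts.
Gain: 7(1 + δ + … + δ^3); loss: 19·δ^4/(1−δ).
No profitable deviation ⇔ 7(1−δ^4) ≤ 19·δ^4, i.e. δ^4 ≥ 7/(7+19) = 7/26.
Hence δ ≥ (7/26)^(1/4) ≈ 0.720.

0.720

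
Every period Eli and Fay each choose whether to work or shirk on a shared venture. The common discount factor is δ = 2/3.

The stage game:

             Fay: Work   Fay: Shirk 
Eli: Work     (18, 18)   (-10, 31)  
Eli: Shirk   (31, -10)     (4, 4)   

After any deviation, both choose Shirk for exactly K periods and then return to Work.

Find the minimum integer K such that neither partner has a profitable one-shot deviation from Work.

2

Need Σ_{k=1}^{K} δ^k ≥ (31−18)/(18−4) = 0.9286 at δ = 2/3.
At K = 1 the sum is 0.6667 < 0.9286; at K = 2 it is 1.1111 ≥ 0.9286.
So the minimum punishment length is K = 2.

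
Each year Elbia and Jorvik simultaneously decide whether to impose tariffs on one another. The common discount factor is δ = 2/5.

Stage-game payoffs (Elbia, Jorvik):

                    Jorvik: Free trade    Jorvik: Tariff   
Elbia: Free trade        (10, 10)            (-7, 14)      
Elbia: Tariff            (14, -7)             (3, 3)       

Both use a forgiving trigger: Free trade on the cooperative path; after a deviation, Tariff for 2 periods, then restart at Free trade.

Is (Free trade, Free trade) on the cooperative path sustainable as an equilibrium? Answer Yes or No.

No

Comparing payoff streams over the 3 periods until play realigns: cooperate → 10(1+δ+…+δ^2); deviate → 14 + 3(δ+…+δ^2).
Cooperation is sustained iff (10−3)(δ+…+δ^2) ≥ 14−10.
δ+…+δ^2 = 2/5·(1−(2/5)^2)/(1−2/5) = 0.5600, and (14−10)/(10−3) = 0.5714.
0.5600 < 0.5714, so cooperation is not sustainable.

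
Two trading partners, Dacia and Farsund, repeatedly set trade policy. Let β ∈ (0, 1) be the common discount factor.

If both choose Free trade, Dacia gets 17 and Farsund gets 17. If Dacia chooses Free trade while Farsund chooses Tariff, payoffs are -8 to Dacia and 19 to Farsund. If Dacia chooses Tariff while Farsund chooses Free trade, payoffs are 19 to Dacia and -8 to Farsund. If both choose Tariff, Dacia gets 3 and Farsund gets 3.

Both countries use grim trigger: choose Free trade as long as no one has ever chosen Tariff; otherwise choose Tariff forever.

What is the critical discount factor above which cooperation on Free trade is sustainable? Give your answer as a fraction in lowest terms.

1/8

Cooperation forever yields 17 each period: 17/(1−β).
Deviating yields 19 once, then 3 forever: 19 + 3β/(1−β).
No profitable deviation requires 17/(1−β) ≥ 19 + 3β/(1−β).
Multiplying by (1−β): 17 ≥ 19(1−β) + 3β = 19 − 16β.
So 16β ≥ 2, i.e. β ≥ 2/16 = 1/8.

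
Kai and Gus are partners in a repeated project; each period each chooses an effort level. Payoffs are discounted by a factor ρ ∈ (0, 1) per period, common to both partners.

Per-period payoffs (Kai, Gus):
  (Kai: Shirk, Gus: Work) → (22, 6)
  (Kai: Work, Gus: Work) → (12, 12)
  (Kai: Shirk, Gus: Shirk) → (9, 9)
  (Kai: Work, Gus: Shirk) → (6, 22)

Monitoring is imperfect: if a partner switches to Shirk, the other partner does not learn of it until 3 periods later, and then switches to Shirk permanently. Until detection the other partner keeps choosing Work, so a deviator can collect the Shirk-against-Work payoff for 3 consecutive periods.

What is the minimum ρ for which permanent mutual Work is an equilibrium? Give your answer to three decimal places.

Deviating for the 3 undetected periods gains 22−12 = 10 per period over cooperation, then loses 12−9 = 3 per period forever once punishment starts.
Gain: 10(1 + ρ + … + ρ^2); loss: 3·ρ^3/(1−ρ).
No profitable deviation ⇔ 10(1−ρ^3) ≤ 3·ρ^3, i.e. ρ^3 ≥ 10/(10+3) = 10/13.
Hence ρ ≥ (10/13)^(1/3) ≈ 0.916.

0.916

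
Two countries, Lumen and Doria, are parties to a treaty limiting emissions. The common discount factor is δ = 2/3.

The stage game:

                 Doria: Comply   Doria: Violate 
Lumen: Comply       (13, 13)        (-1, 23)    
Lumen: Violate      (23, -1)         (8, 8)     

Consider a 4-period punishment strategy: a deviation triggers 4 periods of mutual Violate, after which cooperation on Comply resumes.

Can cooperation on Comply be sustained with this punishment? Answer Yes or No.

IC: δ+…+δ^4 ≥ (23−13)/(13−8) = 2.
At δ = 2/3: partial sum = 1.6049 < 2.0000. Cooperation not sustainable.

No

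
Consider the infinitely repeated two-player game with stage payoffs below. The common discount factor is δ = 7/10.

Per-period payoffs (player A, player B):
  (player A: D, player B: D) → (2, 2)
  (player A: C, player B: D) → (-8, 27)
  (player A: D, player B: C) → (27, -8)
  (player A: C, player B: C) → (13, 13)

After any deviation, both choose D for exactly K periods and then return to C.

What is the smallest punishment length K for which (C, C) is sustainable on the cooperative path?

3

Need Σ_{k=1}^{K} δ^k ≥ (27−13)/(13−2) = 1.2727 at δ = 7/10.
At K = 2 the sum is 1.1900 < 1.2727; at K = 3 it is 1.5330 ≥ 1.2727.
So the minimum punishment length is K = 3.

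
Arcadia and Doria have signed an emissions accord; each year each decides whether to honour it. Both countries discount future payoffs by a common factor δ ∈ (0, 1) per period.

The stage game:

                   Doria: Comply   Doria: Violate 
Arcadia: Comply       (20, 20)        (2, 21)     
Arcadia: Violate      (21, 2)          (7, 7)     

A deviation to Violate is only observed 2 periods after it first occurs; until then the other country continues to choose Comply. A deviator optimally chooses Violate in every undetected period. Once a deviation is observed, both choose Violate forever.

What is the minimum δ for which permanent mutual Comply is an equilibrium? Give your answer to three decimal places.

0.267

A deviator earns 21 for 2 periods, then 7 forever; cooperating earns 20 forever. Multiplying the IC by (1−δ):
20 ≥ 21(1−δ^2) + 7δ^2, so 14·δ^2 ≥ 1 and δ^2 ≥ 1/14.
δ ≥ (1/14)^(1/2) ≈ 0.267.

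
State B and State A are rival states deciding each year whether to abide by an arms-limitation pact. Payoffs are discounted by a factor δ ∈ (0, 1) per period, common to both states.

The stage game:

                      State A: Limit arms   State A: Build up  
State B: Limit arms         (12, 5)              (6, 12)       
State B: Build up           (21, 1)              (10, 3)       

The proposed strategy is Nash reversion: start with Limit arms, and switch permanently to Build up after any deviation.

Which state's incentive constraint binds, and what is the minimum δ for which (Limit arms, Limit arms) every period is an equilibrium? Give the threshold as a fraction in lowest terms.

State B's threshold: (21−12)/(21−10) = 9/11.
State A's threshold: (12−5)/(12−3) = 7/9.
9/11 > 7/9, so State B binds and δ* = 9/11.

State B; δ ≥ 9/11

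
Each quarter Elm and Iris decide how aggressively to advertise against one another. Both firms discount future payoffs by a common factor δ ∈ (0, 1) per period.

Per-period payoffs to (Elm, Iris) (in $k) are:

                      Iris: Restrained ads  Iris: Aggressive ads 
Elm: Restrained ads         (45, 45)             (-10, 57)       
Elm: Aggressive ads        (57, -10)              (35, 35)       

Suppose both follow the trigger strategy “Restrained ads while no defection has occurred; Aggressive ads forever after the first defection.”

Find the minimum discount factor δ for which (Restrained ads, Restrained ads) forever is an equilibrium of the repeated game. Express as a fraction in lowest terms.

6/11

45/(1−δ) ≥ 57 + 35δ/(1−δ)
45 ≥ 57 − 22δ
δ ≥ 12/22 = 6/11.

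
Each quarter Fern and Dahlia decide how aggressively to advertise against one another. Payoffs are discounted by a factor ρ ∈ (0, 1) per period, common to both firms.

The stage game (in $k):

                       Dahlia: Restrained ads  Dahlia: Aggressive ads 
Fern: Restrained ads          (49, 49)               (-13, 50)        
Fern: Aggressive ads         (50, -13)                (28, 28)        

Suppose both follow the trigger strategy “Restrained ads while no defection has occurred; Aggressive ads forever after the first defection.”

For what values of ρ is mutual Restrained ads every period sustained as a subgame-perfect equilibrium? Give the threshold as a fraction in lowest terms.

1/22

Under grim trigger the critical discount factor is (T−C)/(T−P) with T = 50, C = 49, P = 28.
ρ* = (50−49)/(50−28) = 1/22.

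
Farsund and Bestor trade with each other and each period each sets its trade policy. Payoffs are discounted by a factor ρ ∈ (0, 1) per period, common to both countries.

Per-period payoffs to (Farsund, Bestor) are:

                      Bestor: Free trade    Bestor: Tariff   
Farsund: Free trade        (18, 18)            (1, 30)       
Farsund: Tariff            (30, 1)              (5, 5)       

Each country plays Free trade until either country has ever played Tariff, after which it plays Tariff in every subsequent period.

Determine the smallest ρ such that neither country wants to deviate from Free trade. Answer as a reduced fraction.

12/25

Cooperation forever yields 18 each period: 18/(1−ρ).
Deviating yields 30 once, then 5 forever: 30 + 5ρ/(1−ρ).
No profitable deviation requires 18/(1−ρ) ≥ 30 + 5ρ/(1−ρ).
Multiplying by (1−ρ): 18 ≥ 30(1−ρ) + 5ρ = 30 − 25ρ.
So 25ρ ≥ 12, i.e. ρ ≥ 12/25.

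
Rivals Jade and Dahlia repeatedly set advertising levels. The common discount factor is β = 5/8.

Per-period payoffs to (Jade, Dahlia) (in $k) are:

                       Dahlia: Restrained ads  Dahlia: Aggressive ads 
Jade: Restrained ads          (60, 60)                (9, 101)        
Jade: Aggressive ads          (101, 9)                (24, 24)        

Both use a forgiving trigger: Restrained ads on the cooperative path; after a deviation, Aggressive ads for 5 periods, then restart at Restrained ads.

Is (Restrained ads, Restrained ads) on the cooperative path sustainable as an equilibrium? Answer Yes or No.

Yes

Comparing payoff streams over the 6 periods until play realigns: cooperate → 60(1+β+…+β^5); deviate → 101 + 24(β+…+β^5).
Cooperation is sustained iff (60−24)(β+…+β^5) ≥ 101−60.
β+…+β^5 = 5/8·(1−(5/8)^5)/(1−5/8) = 1.5077, and (101−60)/(60−24) = 1.1389.
1.5077 ≥ 1.1389, so cooperation is sustainable.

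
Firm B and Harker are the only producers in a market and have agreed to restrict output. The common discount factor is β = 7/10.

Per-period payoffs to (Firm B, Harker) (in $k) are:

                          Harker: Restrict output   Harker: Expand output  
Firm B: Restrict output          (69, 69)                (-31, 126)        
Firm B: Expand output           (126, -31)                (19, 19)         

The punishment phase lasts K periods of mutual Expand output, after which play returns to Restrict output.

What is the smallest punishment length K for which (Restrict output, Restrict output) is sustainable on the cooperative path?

Need Σ_{k=1}^{K} β^k ≥ (126−69)/(69−19) = 1.1400 at β = 7/10.
At K = 1 the sum is 0.7000 < 1.1400; at K = 2 it is 1.1900 ≥ 1.1400.
So the minimum punishment length is K = 2.

2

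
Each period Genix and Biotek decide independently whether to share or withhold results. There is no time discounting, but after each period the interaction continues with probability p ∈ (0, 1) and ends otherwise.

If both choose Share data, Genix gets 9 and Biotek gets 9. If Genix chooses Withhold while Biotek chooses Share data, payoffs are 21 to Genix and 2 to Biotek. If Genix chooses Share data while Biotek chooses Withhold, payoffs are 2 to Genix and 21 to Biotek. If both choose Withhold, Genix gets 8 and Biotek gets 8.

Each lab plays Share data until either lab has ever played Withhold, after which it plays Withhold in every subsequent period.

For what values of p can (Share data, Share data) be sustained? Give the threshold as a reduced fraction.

12/13

With no time discounting, the continuation probability p plays the role of the discount factor.
Grim-trigger IC: 9/(1−p) ≥ 21 + 8p/(1−p) ⇒ p ≥ (21−9)/(21−8) = 12/13.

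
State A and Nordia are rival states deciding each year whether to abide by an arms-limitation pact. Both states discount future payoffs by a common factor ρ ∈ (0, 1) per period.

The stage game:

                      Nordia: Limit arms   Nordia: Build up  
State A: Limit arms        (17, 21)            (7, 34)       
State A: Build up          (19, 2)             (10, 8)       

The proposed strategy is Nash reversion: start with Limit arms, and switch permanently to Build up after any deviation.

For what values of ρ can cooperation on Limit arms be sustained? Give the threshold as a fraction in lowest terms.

State A: cooperation gives 17 each period; deviation gives 19 once then 10 forever.
  17/(1−ρ) ≥ 19 + 10ρ/(1−ρ) ⇒ ρ ≥ 2/9.
Nordia: cooperation gives 21 each period; deviation gives 34 once then 8 forever.
  ρ ≥ 13/26 = 1/2.
Both must hold, so the binding constraint is Nordia's: ρ ≥ 1/2.

1/2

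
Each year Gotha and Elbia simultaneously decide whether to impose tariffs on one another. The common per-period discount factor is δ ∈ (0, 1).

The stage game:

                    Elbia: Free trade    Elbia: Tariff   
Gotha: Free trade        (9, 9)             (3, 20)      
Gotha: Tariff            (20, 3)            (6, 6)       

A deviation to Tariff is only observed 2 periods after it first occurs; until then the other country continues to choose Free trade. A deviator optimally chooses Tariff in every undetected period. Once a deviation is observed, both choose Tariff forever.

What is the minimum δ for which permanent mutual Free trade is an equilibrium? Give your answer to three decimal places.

0.886

The best deviation is to choose Tariff for all 2 undetected periods, earning 20 each, then 6 forever once detected.
Deviation value: 20(1−δ^2)/(1−δ) + 6δ^2/(1−δ); cooperation value: 9/(1−δ).
IC: 9 ≥ 20(1−δ^2) + 6δ^2 = 20 − 14δ^2.
So δ^2 ≥ 11/14, giving δ ≥ (11/14)^(1/2) ≈ 0.886.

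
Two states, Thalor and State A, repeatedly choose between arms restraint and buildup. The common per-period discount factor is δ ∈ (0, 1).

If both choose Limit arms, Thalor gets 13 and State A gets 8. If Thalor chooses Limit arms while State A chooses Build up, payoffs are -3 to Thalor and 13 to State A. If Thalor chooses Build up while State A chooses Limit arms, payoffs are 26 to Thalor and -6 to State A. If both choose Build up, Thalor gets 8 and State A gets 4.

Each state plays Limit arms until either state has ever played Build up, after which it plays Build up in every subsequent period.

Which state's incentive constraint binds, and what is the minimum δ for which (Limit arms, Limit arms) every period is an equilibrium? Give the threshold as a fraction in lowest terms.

For Thalor: deviation gain 26−13 = 13, per-period punishment loss 13−8 = 5. IC gives δ ≥ 13/18.
For State A: gain 5, loss 4 per period, so δ ≥ 5/9.
The tighter constraint is Thalor's, so cooperation needs δ ≥ 13/18.

Thalor; δ ≥ 13/18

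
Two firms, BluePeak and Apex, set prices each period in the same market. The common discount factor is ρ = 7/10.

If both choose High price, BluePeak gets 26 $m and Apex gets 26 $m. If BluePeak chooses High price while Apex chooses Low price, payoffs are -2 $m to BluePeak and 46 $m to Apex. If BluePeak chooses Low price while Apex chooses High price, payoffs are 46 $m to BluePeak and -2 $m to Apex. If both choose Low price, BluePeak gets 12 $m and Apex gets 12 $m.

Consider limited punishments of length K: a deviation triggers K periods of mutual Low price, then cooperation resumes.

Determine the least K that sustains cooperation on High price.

3

No profitable deviation requires (26−12)(ρ+…+ρ^K) ≥ 46−26, i.e. ρ+…+ρ^K ≥ 10/7 ≈ 1.4286.
With ρ = 7/10, the partial sums are K=1: 0.7000, K=2: 1.1900, K=3: 1.5330.
K = 3 is the first length at which the sum reaches 1.4286.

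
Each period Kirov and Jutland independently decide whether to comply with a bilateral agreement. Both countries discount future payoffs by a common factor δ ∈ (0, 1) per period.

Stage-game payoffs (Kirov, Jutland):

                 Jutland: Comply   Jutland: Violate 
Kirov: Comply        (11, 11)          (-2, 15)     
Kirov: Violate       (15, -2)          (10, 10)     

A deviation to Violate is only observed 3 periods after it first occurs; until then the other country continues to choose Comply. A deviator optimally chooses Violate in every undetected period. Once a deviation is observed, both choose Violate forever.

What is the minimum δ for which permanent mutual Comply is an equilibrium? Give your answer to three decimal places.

The best deviation is to choose Violate for all 3 undetected periods, earning 15 each, then 10 forever once detected.
Deviation value: 15(1−δ^3)/(1−δ) + 10δ^3/(1−δ); cooperation value: 11/(1−δ).
IC: 11 ≥ 15(1−δ^3) + 10δ^3 = 15 − 5δ^3.
So δ^3 ≥ 4/5, giving δ ≥ (4/5)^(1/3) ≈ 0.928.

0.928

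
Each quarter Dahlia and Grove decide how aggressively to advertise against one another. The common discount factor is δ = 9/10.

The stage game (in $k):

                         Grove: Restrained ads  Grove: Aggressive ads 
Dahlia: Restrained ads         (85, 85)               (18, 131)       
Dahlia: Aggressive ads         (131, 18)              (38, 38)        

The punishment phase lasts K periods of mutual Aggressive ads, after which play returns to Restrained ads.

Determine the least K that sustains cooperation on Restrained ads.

2

Need Σ_{k=1}^{K} δ^k ≥ (131−85)/(85−38) = 0.9787 at δ = 9/10.
At K = 1 the sum is 0.9000 < 0.9787; at K = 2 it is 1.7100 ≥ 0.9787.
So the minimum punishment length is K = 2.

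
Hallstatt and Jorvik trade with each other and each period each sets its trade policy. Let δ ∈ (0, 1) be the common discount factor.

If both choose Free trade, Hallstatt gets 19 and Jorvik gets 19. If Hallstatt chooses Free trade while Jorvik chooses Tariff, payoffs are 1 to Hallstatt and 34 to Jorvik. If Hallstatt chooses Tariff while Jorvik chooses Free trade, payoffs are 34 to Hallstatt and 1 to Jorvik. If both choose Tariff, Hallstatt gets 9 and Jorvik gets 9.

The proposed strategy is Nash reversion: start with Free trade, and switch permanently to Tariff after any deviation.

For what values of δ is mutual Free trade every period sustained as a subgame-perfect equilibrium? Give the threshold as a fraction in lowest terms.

3/5

Under grim trigger the critical discount factor is (T−C)/(T−P) with T = 34, C = 19, P = 9.
δ* = (34−19)/(34−9) = 15/25 = 3/5.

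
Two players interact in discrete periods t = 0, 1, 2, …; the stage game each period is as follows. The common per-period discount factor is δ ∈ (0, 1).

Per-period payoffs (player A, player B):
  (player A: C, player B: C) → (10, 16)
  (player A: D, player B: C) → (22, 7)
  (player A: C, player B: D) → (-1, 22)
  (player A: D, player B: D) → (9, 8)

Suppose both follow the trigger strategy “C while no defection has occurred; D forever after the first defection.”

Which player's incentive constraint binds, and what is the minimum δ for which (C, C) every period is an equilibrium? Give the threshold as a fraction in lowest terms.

player A; δ ≥ 12/13

player A: cooperation gives 10 each period; deviation gives 22 once then 9 forever.
  10/(1−δ) ≥ 22 + 9δ/(1−δ) ⇒ δ ≥ 12/13.
player B: cooperation gives 16 each period; deviation gives 22 once then 8 forever.
  δ ≥ 6/14 = 3/7.
Both must hold, so the binding constraint is player A's: δ ≥ 12/13.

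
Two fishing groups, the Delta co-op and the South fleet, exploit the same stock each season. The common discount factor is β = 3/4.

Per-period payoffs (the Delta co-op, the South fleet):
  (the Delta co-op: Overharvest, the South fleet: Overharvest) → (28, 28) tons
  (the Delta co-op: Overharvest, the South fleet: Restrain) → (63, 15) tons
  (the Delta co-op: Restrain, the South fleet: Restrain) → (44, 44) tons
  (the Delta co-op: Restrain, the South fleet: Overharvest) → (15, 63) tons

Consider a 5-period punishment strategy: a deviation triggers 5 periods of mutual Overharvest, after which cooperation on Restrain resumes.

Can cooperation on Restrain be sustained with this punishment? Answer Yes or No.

Yes

Comparing payoff streams over the 6 periods until play realigns: cooperate → 44(1+β+…+β^5); deviate → 63 + 28(β+…+β^5).
Cooperation is sustained iff (44−28)(β+…+β^5) ≥ 63−44.
β+…+β^5 = 3/4·(1−(3/4)^5)/(1−3/4) = 2.2881, and (63−44)/(44−28) = 1.1875.
2.2881 ≥ 1.1875, so cooperation is sustainable.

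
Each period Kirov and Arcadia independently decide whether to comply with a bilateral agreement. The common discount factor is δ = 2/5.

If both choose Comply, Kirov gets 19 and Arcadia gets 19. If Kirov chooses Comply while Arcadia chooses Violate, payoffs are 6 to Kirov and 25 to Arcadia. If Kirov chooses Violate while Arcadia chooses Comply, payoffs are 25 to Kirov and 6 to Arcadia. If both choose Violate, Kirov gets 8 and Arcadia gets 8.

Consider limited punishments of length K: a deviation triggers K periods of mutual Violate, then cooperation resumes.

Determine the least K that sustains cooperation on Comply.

Need Σ_{k=1}^{K} δ^k ≥ (25−19)/(19−8) = 0.5455 at δ = 2/5.
At K = 1 the sum is 0.4000 < 0.5455; at K = 2 it is 0.5600 ≥ 0.5455.
So the minimum punishment length is K = 2.

2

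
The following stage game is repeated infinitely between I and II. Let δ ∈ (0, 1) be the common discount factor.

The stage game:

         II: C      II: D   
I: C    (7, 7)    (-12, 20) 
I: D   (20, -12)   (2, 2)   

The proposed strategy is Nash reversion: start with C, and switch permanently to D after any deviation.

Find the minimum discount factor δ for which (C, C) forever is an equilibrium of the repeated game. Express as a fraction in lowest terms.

13/18

One-period gain from deviating is 20 − 7 = 13. The loss is 7 − 2 = 5 in every subsequent period, with present value 5·δ/(1−δ).
Deviation is unprofitable when 5·δ/(1−δ) ≥ 13, i.e. δ/(1−δ) ≥ 13/5.
Equivalently δ ≥ 13/(13+5) = 13/18.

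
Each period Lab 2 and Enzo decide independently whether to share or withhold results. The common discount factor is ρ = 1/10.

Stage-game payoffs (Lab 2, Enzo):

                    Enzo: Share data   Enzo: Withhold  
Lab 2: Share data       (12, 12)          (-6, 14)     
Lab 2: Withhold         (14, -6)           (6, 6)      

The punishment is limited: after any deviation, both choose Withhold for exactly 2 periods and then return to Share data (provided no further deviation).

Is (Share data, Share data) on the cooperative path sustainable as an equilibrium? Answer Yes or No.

No

A one-shot deviation gives 14 now, then 6 for 2 periods, then back to 12.
Gain from deviating: (14−12) today; loss: (12−6) in each of the next 2 periods.
No-deviation condition: (12−6)(ρ+…+ρ^2) ≥ 14−12, i.e. ρ+…+ρ^2 ≥ 1/3.
At ρ = 1/10: ρ+…+ρ^2 = 0.1100 < 0.3333.
So cooperation is not sustainable.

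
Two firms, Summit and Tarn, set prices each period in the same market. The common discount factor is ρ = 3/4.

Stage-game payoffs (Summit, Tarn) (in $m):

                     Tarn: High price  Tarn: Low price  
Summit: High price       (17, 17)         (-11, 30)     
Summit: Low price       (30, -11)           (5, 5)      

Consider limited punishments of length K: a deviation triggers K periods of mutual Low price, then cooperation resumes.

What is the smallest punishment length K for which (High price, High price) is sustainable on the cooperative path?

2

No profitable deviation requires (17−5)(ρ+…+ρ^K) ≥ 30−17, i.e. ρ+…+ρ^K ≥ 13/12 ≈ 1.0833.
With ρ = 3/4, the partial sums are K=1: 0.7500, K=2: 1.3125.
K = 2 is the first length at which the sum reaches 1.0833.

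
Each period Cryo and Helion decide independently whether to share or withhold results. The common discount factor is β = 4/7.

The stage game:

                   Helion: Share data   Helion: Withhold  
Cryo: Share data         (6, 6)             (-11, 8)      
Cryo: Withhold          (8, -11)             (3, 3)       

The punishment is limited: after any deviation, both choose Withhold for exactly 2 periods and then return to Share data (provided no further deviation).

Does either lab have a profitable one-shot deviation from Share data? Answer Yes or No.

A one-shot deviation gives 8 now, then 3 for 2 periods, then back to 6.
Gain from deviating: (8−6) today; loss: (6−3) in each of the next 2 periods.
No-deviation condition: (6−3)(β+…+β^2) ≥ 8−6, i.e. β+…+β^2 ≥ 2/3.
At β = 4/7: β+…+β^2 = 0.8980 ≥ 0.6667.
So cooperation is sustainable.

No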